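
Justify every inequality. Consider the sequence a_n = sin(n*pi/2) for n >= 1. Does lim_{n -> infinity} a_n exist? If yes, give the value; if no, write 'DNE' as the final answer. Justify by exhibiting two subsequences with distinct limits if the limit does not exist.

Examine the behaviour of a_n along subsequences.
a_{4k+1} = sin(pi/2 + 2k*pi) = 1 -> 1. a_{4k+3} = sin(3pi/2 + 2k*pi) = -1 -> -1.
Since these two subsequential limits are 1 and -1, distinct, the full sequence cannot converge (a convergent sequence has all subsequences tending to the same limit). So lim a_n does not exist.

DNE


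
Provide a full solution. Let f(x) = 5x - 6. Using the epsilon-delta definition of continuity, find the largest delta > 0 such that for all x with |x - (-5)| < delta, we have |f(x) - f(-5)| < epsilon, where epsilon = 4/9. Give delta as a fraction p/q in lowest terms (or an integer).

We compute f(-5) = 5*(-5) - 6 = -31.
|f(x) - f(-5)| = |5x - 6 - (-31)| = |5(x - (-5))| = 5|x - (-5)|.
We need 5|x - (-5)| < 4/9, i.e. |x - (-5)| < 4/9 / 5 = 4/45.
So any delta <= 4/45 works. Conversely, if delta > 4/45, then x = -5 + 4/45 satisfies |x - (-5)| = 4/45 < delta but |f(x) - f(-5)| = 5 * 4/45 = 4/9, which is not < 4/9; so no larger delta works.
Hence the largest such delta is 4/45.

4/45


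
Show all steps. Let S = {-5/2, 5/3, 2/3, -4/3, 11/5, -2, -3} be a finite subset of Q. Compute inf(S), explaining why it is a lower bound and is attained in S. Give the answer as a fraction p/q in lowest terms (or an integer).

S is finite, so inf(S) = min(S).
Sorted increasing:
-3, -5/2, -2, -4/3, 2/3, 5/3, 11/5
The extremum is -3.
For every x in S, x >= -3. And -3 is in S, so it is attained.
Therefore inf(S) = -3.

-3


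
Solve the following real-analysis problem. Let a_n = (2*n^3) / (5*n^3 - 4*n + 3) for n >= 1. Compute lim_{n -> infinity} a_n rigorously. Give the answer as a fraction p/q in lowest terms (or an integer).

Divide numerator and denominator by n^3, the highest power:
numerator / n^3 = 2
denominator / n^3 = 5 - 4/n^2 + 3/n^3
As n -> infinity, all terms of the form c/n^k (k >= 1) tend to 0.
So numerator / n^3 -> 2 and denominator / n^3 -> 5.
Therefore lim a_n = 2/5.

2/5


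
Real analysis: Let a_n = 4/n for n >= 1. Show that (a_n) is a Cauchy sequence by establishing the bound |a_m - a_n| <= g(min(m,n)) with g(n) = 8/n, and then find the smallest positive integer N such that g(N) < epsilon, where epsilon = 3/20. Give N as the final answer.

For any m, n >= 1, by the triangle inequality:
|a_m - a_n| = |4/m - 4/n| <= 4*1/m + 4*1/n <= 8/min(m,n).
So g(n) = 8/n bounds the Cauchy difference. Since g(n) -> 0, (a_n) is Cauchy.
Now solve g(N) < 3/20: 8/N < 3/20 <=> N > 8 / (3/20) = 160/3.
The smallest integer strictly greater than 160/3 is N = 54.
Check: g(54) = 8/54 = 4/27 < 3/20; g(53) = 8/53 >= 3/20. So N = 54.

54


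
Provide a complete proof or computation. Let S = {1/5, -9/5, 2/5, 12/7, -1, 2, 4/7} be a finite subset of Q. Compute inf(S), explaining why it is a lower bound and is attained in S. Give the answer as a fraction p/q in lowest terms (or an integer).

S is finite, so inf(S) = min(S).
Sorted increasing:
-9/5, -1, 1/5, 2/5, 4/7, 12/7, 2
The extremum is -9/5.
For every x in S, x >= -9/5. And -9/5 is in S, so it is attained.
Therefore inf(S) = -9/5.

-9/5


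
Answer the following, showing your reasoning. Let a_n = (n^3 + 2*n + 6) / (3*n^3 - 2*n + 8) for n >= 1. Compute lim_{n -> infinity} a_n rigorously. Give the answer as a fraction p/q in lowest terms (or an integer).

Divide numerator and denominator by n^3, the highest power:
numerator / n^3 = 1 + 2/n^2 + 6/n^3
denominator / n^3 = 3 - 2/n^2 + 8/n^3
As n -> infinity, all terms of the form c/n^k (k >= 1) tend to 0.
So numerator / n^3 -> 1 and denominator / n^3 -> 3.
Therefore lim a_n = 1/3.

1/3


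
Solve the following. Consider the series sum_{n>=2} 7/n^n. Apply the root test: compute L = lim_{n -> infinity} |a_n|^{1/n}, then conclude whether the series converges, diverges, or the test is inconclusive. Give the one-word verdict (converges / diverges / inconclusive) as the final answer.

Let a_n denote the general term. Form |a_n|^(1/n) and simplify:
|a_n|^(1/n) = 7^(1/n)/n
Take the limit as n -> infinity: L = 0.
Since L = 0 < 1, the root test implies convergence.

converges


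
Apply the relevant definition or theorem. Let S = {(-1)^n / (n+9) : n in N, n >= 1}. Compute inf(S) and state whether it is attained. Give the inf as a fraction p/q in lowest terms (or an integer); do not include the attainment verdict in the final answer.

Analysis:
- Values: -1/10, 1/11, -1/12, 1/13, -1/14, ...
- Positive terms (even n): 1/(2+9), 1/(4+9), ... decreasing -> max = 1/11 (n=2).
- Negative terms (odd n): -1/(1+9), -1/(3+9), ... increasing -> min = -1/10 (n=1).
- So sup = 1/11 (attained at n=2); inf = -1/10 (attained at n=1).
Conclusion: inf(S) = -1/10, attained in S.

-1/10


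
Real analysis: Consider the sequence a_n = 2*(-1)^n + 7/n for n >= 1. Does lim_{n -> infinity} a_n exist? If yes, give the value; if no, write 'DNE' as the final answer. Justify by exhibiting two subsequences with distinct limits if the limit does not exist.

Examine the behaviour of a_n along subsequences.
a_{2k} = 2 + 7/(2k) -> 2. a_{2k+1} = -2 + 7/(2k+1) -> -2.
Since these two subsequential limits are 2 and -2, distinct, the full sequence cannot converge (a convergent sequence has all subsequences tending to the same limit). So lim a_n does not exist.

DNE


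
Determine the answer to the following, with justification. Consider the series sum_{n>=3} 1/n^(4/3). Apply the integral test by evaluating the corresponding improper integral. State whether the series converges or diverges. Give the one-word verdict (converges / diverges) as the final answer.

Let f(x) = x^(-4/3). Then f is positive, continuous, and decreasing on [3, infinity), so the integral test applies.
Compute the improper integral int_{3}^infinity f(x) dx:
  antiderivative F(x) = -3/x^(1/3).
  As x -> infinity, F(x) -> 0 (since p = 4/3 > 1).
  So int = F(infinity) - F(3) = 0 - (-3^(2/3)) = 3^(2/3).
  Finite, so by the integral test, the series converges.

converges


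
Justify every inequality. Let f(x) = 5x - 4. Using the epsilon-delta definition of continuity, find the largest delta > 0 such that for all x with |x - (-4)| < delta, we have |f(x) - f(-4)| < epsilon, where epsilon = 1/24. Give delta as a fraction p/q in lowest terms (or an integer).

We compute f(-4) = 5*(-4) - 4 = -24.
|f(x) - f(-4)| = |5x - 4 - (-24)| = |5(x - (-4))| = 5|x - (-4)|.
We need 5|x - (-4)| < 1/24, i.e. |x - (-4)| < 1/24 / 5 = 1/120.
So any delta <= 1/120 works. Conversely, if delta > 1/120, then x = -4 + 1/120 satisfies |x - (-4)| = 1/120 < delta but |f(x) - f(-4)| = 5 * 1/120 = 1/24, which is not < 1/24; so no larger delta works.
Hence the largest such delta is 1/120.

1/120


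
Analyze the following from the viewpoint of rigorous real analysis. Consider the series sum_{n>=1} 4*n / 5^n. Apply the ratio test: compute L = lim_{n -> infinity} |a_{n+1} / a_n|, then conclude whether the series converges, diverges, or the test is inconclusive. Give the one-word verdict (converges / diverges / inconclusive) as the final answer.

Let a_n denote the general term. Form the ratio a_{n+1}/a_n and simplify:
a_{n+1}/a_n = (n + 1)/(5*n)
Take the limit as n -> infinity: L = 1/5.
Since L = 1/5 < 1, the ratio test implies the series converges.

converges


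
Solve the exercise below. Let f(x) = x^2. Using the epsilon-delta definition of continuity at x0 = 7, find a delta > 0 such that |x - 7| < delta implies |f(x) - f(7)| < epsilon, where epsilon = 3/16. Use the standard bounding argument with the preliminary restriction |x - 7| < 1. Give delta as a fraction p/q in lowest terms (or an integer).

Factor: |x^2 - (7)^2| = |x - 7| * |x + 7|.
Impose |x - 7| < 1 first. Then |x + 7| = |(x - 7) + 2*(7)| <= |x - 7| + 2*|7| < 1 + 14 = 15.
So |x^2 - (7)^2| < delta * 15.
We need delta * 15 <= 3/16, i.e. delta <= 3/16/15 = 1/80.
Since 1/80 < 1, this is tighter than 1; take delta = 1/80.
So delta = 1/80 works.

1/80


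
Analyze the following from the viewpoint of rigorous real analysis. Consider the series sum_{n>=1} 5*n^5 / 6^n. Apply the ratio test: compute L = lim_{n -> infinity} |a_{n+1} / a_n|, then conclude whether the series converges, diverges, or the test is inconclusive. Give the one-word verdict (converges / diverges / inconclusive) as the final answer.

Let a_n denote the general term. Form the ratio a_{n+1}/a_n and simplify:
a_{n+1}/a_n = (n + 1)^5/(6*n^5)
Take the limit as n -> infinity: L = 1/6.
Since L = 1/6 < 1, the ratio test implies the series converges.

converges


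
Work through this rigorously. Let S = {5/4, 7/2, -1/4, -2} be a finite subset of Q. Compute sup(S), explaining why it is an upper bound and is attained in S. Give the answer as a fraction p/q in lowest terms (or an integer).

S is finite, so sup(S) = max(S).
Sorted decreasing:
7/2, 5/4, -1/4, -2
The extremum is 7/2.
For every x in S, x <= 7/2. And 7/2 is in S, so it is attained.
Therefore sup(S) = 7/2.

7/2


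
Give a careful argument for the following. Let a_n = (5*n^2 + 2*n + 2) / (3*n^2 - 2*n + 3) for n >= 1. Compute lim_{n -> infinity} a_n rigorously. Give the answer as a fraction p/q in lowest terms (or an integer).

Divide numerator and denominator by n^2, the highest power:
numerator / n^2 = 5 + 2/n + 2/n^2
denominator / n^2 = 3 - 2/n + 3/n^2
As n -> infinity, all terms of the form c/n^k (k >= 1) tend to 0.
So numerator / n^2 -> 5 and denominator / n^2 -> 3.
Therefore lim a_n = 5/3.

5/3


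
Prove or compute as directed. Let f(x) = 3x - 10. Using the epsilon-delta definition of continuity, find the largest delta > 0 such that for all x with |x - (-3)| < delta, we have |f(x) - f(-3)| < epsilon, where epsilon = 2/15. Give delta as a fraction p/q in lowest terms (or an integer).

We compute f(-3) = 3*(-3) - 10 = -19.
|f(x) - f(-3)| = |3x - 10 - (-19)| = |3(x - (-3))| = 3|x - (-3)|.
We need 3|x - (-3)| < 2/15, i.e. |x - (-3)| < 2/15 / 3 = 2/45.
So any delta <= 2/45 works. Conversely, if delta > 2/45, then x = -3 + 2/45 satisfies |x - (-3)| = 2/45 < delta but |f(x) - f(-3)| = 3 * 2/45 = 2/15, which is not < 2/15; so no larger delta works.
Hence the largest such delta is 2/45.

2/45


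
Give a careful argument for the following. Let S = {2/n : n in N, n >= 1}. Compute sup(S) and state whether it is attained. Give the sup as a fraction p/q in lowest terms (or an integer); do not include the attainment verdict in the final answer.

Analysis:
- Values: 2, 1, 2/3, 1/2, ... strictly decreasing.
- The maximum is 2 (n=1); sup = 2 (attained).
- The set is bounded below by 0; 2/n -> 0 so 0 is the greatest lower bound.
- 0 is not in the set, so inf = 0 is not attained.
Conclusion: sup(S) = 2, attained in S.

2


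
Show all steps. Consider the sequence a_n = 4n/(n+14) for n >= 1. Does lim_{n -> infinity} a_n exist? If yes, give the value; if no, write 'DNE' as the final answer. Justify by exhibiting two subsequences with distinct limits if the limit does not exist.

Examine the behaviour of a_n along subsequences.
Even-n subsequence a_{2k} = 4(2k)/(2k+14) -> 4. Odd-n subsequence a_{2k+1} = 4(2k+1)/(2k+15) -> 4. Both tend to 4, which suggests the limit is 4; verify directly.
|a_n - 4| = |4n - 4(n+14)| / (n+14) = 56/(n+14) < 56/n for every n >= 1.
Given epsilon > 0, choose a positive integer N > 56/epsilon. Then for all n >= N, |a_n - 4| < 56/n <= 56/N < epsilon.
So by the definition of the limit, lim a_n exists and equals 4.

4


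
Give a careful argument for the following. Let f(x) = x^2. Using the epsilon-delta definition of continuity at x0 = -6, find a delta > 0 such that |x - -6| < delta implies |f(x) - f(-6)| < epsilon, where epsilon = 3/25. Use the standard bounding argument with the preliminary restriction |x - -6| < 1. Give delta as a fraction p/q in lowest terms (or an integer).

Factor: |x^2 - (-6)^2| = |x - -6| * |x + -6|.
Impose |x - -6| < 1 first. Then |x + -6| = |(x - -6) + 2*(-6)| <= |x - -6| + 2*|-6| < 1 + 12 = 13.
So |x^2 - (-6)^2| < delta * 13.
We need delta * 13 <= 3/25, i.e. delta <= 3/25/13 = 3/325.
Since 3/325 < 1, this is tighter than 1; take delta = 3/325.
So delta = 3/325 works.

3/325


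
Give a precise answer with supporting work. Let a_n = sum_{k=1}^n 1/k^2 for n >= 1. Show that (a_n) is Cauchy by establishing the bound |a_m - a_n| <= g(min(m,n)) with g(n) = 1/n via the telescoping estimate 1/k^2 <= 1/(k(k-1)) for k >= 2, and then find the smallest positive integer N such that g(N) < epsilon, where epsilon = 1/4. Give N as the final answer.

For m > n >= 1: |a_m - a_n| = sum_{k=n+1}^m 1/k^2.
Use 1/k^2 <= 1/(k(k-1)) = 1/(k-1) - 1/k for k >= 2:
sum_{k=n+1}^m 1/k^2 <= sum_{k=n+1}^m (1/(k-1) - 1/k) = 1/n - 1/m <= 1/n.
By symmetry the same bound holds with n,m swapped, so |a_m - a_n| <= 1/min(m,n) = g(min(m,n)). Since g(n) -> 0, (a_n) is Cauchy.
Now solve g(N) < 1/4: 1/N < 1/4 <=> N > 1/(1/4) = 4.
The smallest integer strictly greater than 4 is N = 5.
Check: g(5) = 1/5 < 1/4; g(4) = 1/4 >= 1/4. So N = 5.

5


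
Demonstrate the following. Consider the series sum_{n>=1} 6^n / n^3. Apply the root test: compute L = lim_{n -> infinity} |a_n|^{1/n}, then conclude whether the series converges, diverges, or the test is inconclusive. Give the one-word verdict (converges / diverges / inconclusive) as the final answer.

Let a_n denote the general term. Form |a_n|^(1/n) and simplify:
|a_n|^(1/n) = 6/n^(3/n)
Take the limit as n -> infinity: L = 6.
Since L = 6 > 1, the root test implies divergence.

diverges


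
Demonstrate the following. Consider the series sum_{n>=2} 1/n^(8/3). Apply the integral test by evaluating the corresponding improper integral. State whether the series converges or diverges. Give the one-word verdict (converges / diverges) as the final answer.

Let f(x) = x^(-8/3). Then f is positive, continuous, and decreasing on [2, infinity), so the integral test applies.
Compute the improper integral int_{2}^infinity f(x) dx:
  antiderivative F(x) = -3/(5*x^(5/3)).
  As x -> infinity, F(x) -> 0 (since p = 8/3 > 1).
  So int = F(infinity) - F(2) = 0 - (-3*2^(1/3)/20) = 3*2^(1/3)/20.
  Finite, so by the integral test, the series converges.

converges


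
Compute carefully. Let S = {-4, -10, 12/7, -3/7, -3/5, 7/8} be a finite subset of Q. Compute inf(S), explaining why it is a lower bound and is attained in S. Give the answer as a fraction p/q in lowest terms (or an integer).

S is finite, so inf(S) = min(S).
Sorted increasing:
-10, -4, -3/5, -3/7, 7/8, 12/7
The extremum is -10.
For every x in S, x >= -10. And -10 is in S, so it is attained.
Therefore inf(S) = -10.

-10


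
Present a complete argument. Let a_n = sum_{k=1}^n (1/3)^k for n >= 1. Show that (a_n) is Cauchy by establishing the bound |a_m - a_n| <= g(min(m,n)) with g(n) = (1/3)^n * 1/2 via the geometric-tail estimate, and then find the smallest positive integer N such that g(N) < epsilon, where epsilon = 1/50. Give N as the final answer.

For m > n >= 1: |a_m - a_n| = sum_{k=n+1}^m (1/3)^k < sum_{k=n+1}^infinity (1/3)^k = (1/3)^(n+1) / (1 - 1/3) = (1/3)^n * (1/3) * (3/2) = (1/3)^n * 1/2.
So g(n) = (1/3)^n / 2. Since g(n) -> 0, (a_n) is Cauchy.
Now solve g(N) < 1/50: (1/3)^N / 2 < 1/50 <=> 3^N > 1 / (2 * 1/50) = 25.
Check powers of 3: 3^2 = 9 <= 25, 3^3 = 27 > 25.
So the smallest such N is 3. Check: g(3) = 1/(2 * 27) = 1/54 < 1/50.

3


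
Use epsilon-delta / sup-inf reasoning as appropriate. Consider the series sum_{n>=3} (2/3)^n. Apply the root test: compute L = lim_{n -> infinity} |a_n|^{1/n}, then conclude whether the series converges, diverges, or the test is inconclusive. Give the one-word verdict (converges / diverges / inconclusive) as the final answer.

Let a_n denote the general term. Form |a_n|^(1/n) and simplify:
|a_n|^(1/n) = 2/3
Take the limit as n -> infinity: L = 2/3.
Since L = 2/3 < 1, the root test implies convergence.

converges


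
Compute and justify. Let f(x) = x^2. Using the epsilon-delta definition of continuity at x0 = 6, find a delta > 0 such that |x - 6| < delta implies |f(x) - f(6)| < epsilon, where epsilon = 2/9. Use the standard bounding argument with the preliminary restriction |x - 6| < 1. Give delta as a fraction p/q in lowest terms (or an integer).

Factor: |x^2 - (6)^2| = |x - 6| * |x + 6|.
Impose |x - 6| < 1 first. Then |x + 6| = |(x - 6) + 2*(6)| <= |x - 6| + 2*|6| < 1 + 12 = 13.
So |x^2 - (6)^2| < delta * 13.
We need delta * 13 <= 2/9, i.e. delta <= 2/9/13 = 2/117.
Since 2/117 < 1, this is tighter than 1; take delta = 2/117.
So delta = 2/117 works.

2/117


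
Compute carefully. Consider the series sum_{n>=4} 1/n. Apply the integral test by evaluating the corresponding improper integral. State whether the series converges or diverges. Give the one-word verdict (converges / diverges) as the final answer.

Let f(x) = 1/x. Then f is positive, continuous, and decreasing on [4, infinity), so the integral test applies.
Compute the improper integral int_{4}^infinity f(x) dx:
  antiderivative F(x) = log(x).
  As x -> infinity, log(x) -> infinity.
  So int = infinity - log(4) = infinity. By the integral test, the series diverges.

diverges


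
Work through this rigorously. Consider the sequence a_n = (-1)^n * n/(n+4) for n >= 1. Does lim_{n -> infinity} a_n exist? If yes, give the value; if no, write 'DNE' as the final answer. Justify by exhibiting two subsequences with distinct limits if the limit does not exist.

Examine the behaviour of a_n along subsequences.
a_{2k} = 2k/(2k+4) -> 1. a_{2k+1} = -(2k+1)/(2k+5) -> -1.
Since these two subsequential limits are 1 and -1, distinct, the full sequence cannot converge (a convergent sequence has all subsequences tending to the same limit). So lim a_n does not exist.

DNE


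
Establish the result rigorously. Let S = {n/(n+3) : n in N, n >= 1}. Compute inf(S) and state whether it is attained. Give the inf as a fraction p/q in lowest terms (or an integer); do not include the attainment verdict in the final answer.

Analysis:
- Values: 1/4, 2/5, 1/2, 4/7, ... strictly increasing.
- Minimum is 1/4 (n=1); inf = 1/4 (attained).
- n/(n+3) = 1 - 3/(n+3) -> 1 from below as n -> infinity, and never equals 1.
- So sup = 1 (not attained).
Conclusion: inf(S) = 1/4, attained in S.

1/4


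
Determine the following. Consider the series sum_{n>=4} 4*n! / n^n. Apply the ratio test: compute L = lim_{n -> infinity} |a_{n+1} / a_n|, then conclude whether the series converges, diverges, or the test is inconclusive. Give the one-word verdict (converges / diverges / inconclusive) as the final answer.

Let a_n denote the general term. Form the ratio a_{n+1}/a_n and simplify:
a_{n+1}/a_n = (n/(n + 1))^n
Take the limit as n -> infinity: L = exp(-1).
Since L = exp(-1) < 1, the ratio test implies the series converges.

converges


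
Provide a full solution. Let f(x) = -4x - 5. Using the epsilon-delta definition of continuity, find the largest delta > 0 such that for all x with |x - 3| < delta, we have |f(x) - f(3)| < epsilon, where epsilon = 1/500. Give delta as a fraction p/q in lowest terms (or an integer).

We compute f(3) = -4*(3) - 5 = -17.
|f(x) - f(3)| = |-4x - 5 - (-17)| = |-4(x - 3)| = 4|x - 3|.
We need 4|x - 3| < 1/500, i.e. |x - 3| < 1/500 / 4 = 1/2000.
So any delta <= 1/2000 works. Conversely, if delta > 1/2000, then x = 3 + 1/2000 satisfies |x - 3| = 1/2000 < delta but |f(x) - f(3)| = 4 * 1/2000 = 1/500, which is not < 1/500; so no larger delta works.
Hence the largest such delta is 1/2000.

1/2000


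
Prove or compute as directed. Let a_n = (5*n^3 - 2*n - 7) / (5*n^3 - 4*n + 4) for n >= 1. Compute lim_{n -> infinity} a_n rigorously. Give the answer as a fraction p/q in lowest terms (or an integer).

Divide numerator and denominator by n^3, the highest power:
numerator / n^3 = 5 - 2/n^2 - 7/n^3
denominator / n^3 = 5 - 4/n^2 + 4/n^3
As n -> infinity, all terms of the form c/n^k (k >= 1) tend to 0.
So numerator / n^3 -> 5 and denominator / n^3 -> 5.
Therefore lim a_n = 1.

1


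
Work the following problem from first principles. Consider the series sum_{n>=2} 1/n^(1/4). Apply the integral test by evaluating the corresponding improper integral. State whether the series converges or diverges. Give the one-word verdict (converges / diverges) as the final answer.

Let f(x) = x^(-1/4). Then f is positive, continuous, and decreasing on [2, infinity), so the integral test applies.
Compute the improper integral int_{2}^infinity f(x) dx:
  antiderivative F(x) = 4*x^(3/4)/3.
  As x -> infinity, F(x) -> infinity (since p = 1/4 < 1).
  So the integral diverges. By the integral test, the series diverges.

diverges


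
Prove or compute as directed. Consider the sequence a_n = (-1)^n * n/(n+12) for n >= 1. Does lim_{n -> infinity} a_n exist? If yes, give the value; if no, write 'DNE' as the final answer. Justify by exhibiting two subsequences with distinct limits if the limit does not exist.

Examine the behaviour of a_n along subsequences.
a_{2k} = 2k/(2k+12) -> 1. a_{2k+1} = -(2k+1)/(2k+13) -> -1.
Since these two subsequential limits are 1 and -1, distinct, the full sequence cannot converge (a convergent sequence has all subsequences tending to the same limit). So lim a_n does not exist.

DNE


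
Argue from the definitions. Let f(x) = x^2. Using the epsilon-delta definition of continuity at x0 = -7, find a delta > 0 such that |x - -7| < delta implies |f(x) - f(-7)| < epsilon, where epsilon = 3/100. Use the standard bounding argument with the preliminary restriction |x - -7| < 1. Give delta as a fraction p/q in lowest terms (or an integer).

Factor: |x^2 - (-7)^2| = |x - -7| * |x + -7|.
Impose |x - -7| < 1 first. Then |x + -7| = |(x - -7) + 2*(-7)| <= |x - -7| + 2*|-7| < 1 + 14 = 15.
So |x^2 - (-7)^2| < delta * 15.
We need delta * 15 <= 3/100, i.e. delta <= 3/100/15 = 1/500.
Since 1/500 < 1, this is tighter than 1; take delta = 1/500.
So delta = 1/500 works.

1/500


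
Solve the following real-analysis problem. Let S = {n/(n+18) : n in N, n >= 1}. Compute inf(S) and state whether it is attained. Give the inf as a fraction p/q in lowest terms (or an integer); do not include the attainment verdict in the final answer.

Analysis:
- Values: 1/19, 1/10, 1/7, 2/11, ... strictly increasing.
- Minimum is 1/19 (n=1); inf = 1/19 (attained).
- n/(n+18) = 1 - 18/(n+18) -> 1 from below as n -> infinity, and never equals 1.
- So sup = 1 (not attained).
Conclusion: inf(S) = 1/19, attained in S.

1/19


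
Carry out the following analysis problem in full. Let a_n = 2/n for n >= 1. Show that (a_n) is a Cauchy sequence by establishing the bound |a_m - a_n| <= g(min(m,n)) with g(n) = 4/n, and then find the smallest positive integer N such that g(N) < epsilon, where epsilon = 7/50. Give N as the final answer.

For any m, n >= 1, by the triangle inequality:
|a_m - a_n| = |2/m - 2/n| <= 2*1/m + 2*1/n <= 4/min(m,n).
So g(n) = 4/n bounds the Cauchy difference. Since g(n) -> 0, (a_n) is Cauchy.
Now solve g(N) < 7/50: 4/N < 7/50 <=> N > 4 / (7/50) = 200/7.
The smallest integer strictly greater than 200/7 is N = 29.
Check: g(29) = 4/29 = 4/29 < 7/50; g(28) = 1/7 >= 7/50. So N = 29.

29


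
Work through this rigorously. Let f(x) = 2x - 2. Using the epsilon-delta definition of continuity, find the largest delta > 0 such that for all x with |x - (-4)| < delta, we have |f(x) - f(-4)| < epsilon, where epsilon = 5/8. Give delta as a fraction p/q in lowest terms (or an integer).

We compute f(-4) = 2*(-4) - 2 = -10.
|f(x) - f(-4)| = |2x - 2 - (-10)| = |2(x - (-4))| = 2|x - (-4)|.
We need 2|x - (-4)| < 5/8, i.e. |x - (-4)| < 5/8 / 2 = 5/16.
So any delta <= 5/16 works. Conversely, if delta > 5/16, then x = -4 + 5/16 satisfies |x - (-4)| = 5/16 < delta but |f(x) - f(-4)| = 2 * 5/16 = 5/8, which is not < 5/8; so no larger delta works.
Hence the largest such delta is 5/16.

5/16


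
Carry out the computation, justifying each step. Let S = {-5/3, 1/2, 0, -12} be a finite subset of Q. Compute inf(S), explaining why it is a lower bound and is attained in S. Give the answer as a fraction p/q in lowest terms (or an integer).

S is finite, so inf(S) = min(S).
Sorted increasing:
-12, -5/3, 0, 1/2
The extremum is -12.
For every x in S, x >= -12. And -12 is in S, so it is attained.
Therefore inf(S) = -12.

-12


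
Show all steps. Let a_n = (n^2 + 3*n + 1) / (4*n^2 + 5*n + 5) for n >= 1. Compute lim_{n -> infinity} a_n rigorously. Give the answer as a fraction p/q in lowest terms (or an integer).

Divide numerator and denominator by n^2, the highest power:
numerator / n^2 = 1 + 3/n + n^(-2)
denominator / n^2 = 4 + 5/n + 5/n^2
As n -> infinity, all terms of the form c/n^k (k >= 1) tend to 0.
So numerator / n^2 -> 1 and denominator / n^2 -> 4.
Therefore lim a_n = 1/4.

1/4


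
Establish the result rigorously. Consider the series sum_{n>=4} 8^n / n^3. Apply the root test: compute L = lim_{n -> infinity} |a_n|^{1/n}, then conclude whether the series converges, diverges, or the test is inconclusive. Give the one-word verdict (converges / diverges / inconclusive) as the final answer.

Let a_n denote the general term. Form |a_n|^(1/n) and simplify:
|a_n|^(1/n) = 8/n^(3/n)
Take the limit as n -> infinity: L = 8.
Since L = 8 > 1, the root test implies divergence.

diverges


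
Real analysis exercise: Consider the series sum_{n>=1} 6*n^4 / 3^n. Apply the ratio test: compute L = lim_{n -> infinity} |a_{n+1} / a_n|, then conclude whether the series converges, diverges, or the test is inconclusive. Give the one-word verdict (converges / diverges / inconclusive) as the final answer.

Let a_n denote the general term. Form the ratio a_{n+1}/a_n and simplify:
a_{n+1}/a_n = (n + 1)^4/(3*n^4)
Take the limit as n -> infinity: L = 1/3.
Since L = 1/3 < 1, the ratio test implies the series converges.

converges


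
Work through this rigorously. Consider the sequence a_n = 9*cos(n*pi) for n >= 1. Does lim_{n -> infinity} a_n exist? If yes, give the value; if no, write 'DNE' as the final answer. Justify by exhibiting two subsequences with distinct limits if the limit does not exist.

Examine the behaviour of a_n along subsequences.
cos(n*pi) = (-1)^n, so a_n = 9*(-1)^n. a_{2k} = 9 -> 9. a_{2k+1} = -9 -> -9.
Since these two subsequential limits are 9 and -9, distinct, the full sequence cannot converge (a convergent sequence has all subsequences tending to the same limit). So lim a_n does not exist.

DNE


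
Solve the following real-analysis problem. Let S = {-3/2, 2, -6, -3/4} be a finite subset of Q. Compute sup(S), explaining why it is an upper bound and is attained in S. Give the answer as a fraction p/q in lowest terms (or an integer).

S is finite, so sup(S) = max(S).
Sorted decreasing:
2, -3/4, -3/2, -6
The extremum is 2.
For every x in S, x <= 2. And 2 is in S, so it is attained.
Therefore sup(S) = 2.

2


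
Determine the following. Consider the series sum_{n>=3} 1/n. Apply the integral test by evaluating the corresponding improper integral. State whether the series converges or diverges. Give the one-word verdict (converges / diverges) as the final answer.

Let f(x) = 1/x. Then f is positive, continuous, and decreasing on [3, infinity), so the integral test applies.
Compute the improper integral int_{3}^infinity f(x) dx:
  antiderivative F(x) = log(x).
  As x -> infinity, log(x) -> infinity.
  So int = infinity - log(3) = infinity. By the integral test, the series diverges.

diverges


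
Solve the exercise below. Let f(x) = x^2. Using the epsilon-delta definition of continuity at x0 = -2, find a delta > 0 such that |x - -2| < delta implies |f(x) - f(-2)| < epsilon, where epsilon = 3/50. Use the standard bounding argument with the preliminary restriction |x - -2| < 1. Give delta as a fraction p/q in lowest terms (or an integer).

Factor: |x^2 - (-2)^2| = |x - -2| * |x + -2|.
Impose |x - -2| < 1 first. Then |x + -2| = |(x - -2) + 2*(-2)| <= |x - -2| + 2*|-2| < 1 + 4 = 5.
So |x^2 - (-2)^2| < delta * 5.
We need delta * 5 <= 3/50, i.e. delta <= 3/50/5 = 3/250.
Since 3/250 < 1, this is tighter than 1; take delta = 3/250.
So delta = 3/250 works.

3/250


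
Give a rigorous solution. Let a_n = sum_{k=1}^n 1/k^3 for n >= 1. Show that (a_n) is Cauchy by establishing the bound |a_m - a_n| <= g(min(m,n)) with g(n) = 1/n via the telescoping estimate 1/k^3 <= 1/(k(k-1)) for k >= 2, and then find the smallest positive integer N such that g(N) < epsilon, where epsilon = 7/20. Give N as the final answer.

For m > n >= 1: |a_m - a_n| = sum_{k=n+1}^m 1/k^3.
Use 1/k^3 <= 1/(k(k-1)) = 1/(k-1) - 1/k for k >= 2 (which holds since k^3 >= k^2 >= k(k-1) for k >= 2):
sum_{k=n+1}^m 1/k^3 <= sum_{k=n+1}^m (1/(k-1) - 1/k) = 1/n - 1/m <= 1/n.
By symmetry the same bound holds with n,m swapped, so |a_m - a_n| <= 1/min(m,n) = g(min(m,n)). Since g(n) -> 0, (a_n) is Cauchy.
Now solve g(N) < 7/20: 1/N < 7/20 <=> N > 1/(7/20) = 20/7.
The smallest integer strictly greater than 20/7 is N = 3.
Check: g(3) = 1/3 < 7/20; g(2) = 1/2 >= 7/20. So N = 3.

3


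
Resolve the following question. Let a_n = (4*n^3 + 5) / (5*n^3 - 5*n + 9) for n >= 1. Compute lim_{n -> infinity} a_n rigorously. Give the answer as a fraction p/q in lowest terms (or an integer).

Divide numerator and denominator by n^3, the highest power:
numerator / n^3 = 4 + 5/n^3
denominator / n^3 = 5 - 5/n^2 + 9/n^3
As n -> infinity, all terms of the form c/n^k (k >= 1) tend to 0.
So numerator / n^3 -> 4 and denominator / n^3 -> 5.
Therefore lim a_n = 4/5.

4/5


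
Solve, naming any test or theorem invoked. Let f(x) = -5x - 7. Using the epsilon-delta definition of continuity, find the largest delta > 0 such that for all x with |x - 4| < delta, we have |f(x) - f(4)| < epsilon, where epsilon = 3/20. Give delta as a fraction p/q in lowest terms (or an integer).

We compute f(4) = -5*(4) - 7 = -27.
|f(x) - f(4)| = |-5x - 7 - (-27)| = |-5(x - 4)| = 5|x - 4|.
We need 5|x - 4| < 3/20, i.e. |x - 4| < 3/20 / 5 = 3/100.
So any delta <= 3/100 works. Conversely, if delta > 3/100, then x = 4 + 3/100 satisfies |x - 4| = 3/100 < delta but |f(x) - f(4)| = 5 * 3/100 = 3/20, which is not < 3/20; so no larger delta works.
Hence the largest such delta is 3/100.

3/100


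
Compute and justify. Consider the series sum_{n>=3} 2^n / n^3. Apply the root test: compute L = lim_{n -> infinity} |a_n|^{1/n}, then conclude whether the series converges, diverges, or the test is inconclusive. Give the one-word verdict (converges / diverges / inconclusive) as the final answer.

Let a_n denote the general term. Form |a_n|^(1/n) and simplify:
|a_n|^(1/n) = 2/n^(3/n)
Take the limit as n -> infinity: L = 2.
Since L = 2 > 1, the root test implies divergence.

diverges


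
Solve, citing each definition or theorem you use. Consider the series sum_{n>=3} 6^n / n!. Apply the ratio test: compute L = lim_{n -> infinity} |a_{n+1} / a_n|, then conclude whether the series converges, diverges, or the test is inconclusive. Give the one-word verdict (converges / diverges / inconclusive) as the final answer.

Let a_n denote the general term. Form the ratio a_{n+1}/a_n and simplify:
a_{n+1}/a_n = 6/(n + 1)
Take the limit as n -> infinity: L = 0.
Since L = 0 < 1, the ratio test implies the series converges.

converges


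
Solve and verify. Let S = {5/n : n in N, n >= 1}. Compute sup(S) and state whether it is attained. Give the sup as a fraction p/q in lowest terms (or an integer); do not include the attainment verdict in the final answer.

Analysis:
- Values: 5, 5/2, 5/3, 5/4, ... strictly decreasing.
- The maximum is 5 (n=1); sup = 5 (attained).
- The set is bounded below by 0; 5/n -> 0 so 0 is the greatest lower bound.
- 0 is not in the set, so inf = 0 is not attained.
Conclusion: sup(S) = 5, attained in S.

5


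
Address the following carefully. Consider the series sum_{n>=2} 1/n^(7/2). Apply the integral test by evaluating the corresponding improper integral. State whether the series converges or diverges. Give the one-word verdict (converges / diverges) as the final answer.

Let f(x) = x^(-7/2). Then f is positive, continuous, and decreasing on [2, infinity), so the integral test applies.
Compute the improper integral int_{2}^infinity f(x) dx:
  antiderivative F(x) = -2/(5*x^(5/2)).
  As x -> infinity, F(x) -> 0 (since p = 7/2 > 1).
  So int = F(infinity) - F(2) = 0 - (-sqrt(2)/20) = sqrt(2)/20.
  Finite, so by the integral test, the series converges.

converges


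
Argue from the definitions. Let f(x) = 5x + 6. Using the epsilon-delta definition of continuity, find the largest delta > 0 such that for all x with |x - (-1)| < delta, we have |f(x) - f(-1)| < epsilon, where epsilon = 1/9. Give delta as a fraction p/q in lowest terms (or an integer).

We compute f(-1) = 5*(-1) + 6 = 1.
|f(x) - f(-1)| = |5x + 6 - (1)| = |5(x - (-1))| = 5|x - (-1)|.
We need 5|x - (-1)| < 1/9, i.e. |x - (-1)| < 1/9 / 5 = 1/45.
So any delta <= 1/45 works. Conversely, if delta > 1/45, then x = -1 + 1/45 satisfies |x - (-1)| = 1/45 < delta but |f(x) - f(-1)| = 5 * 1/45 = 1/9, which is not < 1/9; so no larger delta works.
Hence the largest such delta is 1/45.

1/45


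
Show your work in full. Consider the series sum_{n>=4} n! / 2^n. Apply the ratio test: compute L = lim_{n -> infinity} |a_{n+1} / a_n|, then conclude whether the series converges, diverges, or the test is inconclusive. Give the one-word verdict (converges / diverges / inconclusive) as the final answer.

Let a_n denote the general term. Form the ratio a_{n+1}/a_n and simplify:
a_{n+1}/a_n = n/2 + 1/2
Take the limit as n -> infinity: L = infinity.
Since L = infinity > 1 (or L = infinity), the ratio test implies the series diverges.

diverges


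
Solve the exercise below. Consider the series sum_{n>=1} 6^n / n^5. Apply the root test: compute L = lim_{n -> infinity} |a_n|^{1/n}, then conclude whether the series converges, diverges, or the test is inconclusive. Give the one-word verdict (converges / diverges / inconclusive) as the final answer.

Let a_n denote the general term. Form |a_n|^(1/n) and simplify:
|a_n|^(1/n) = 6/n^(5/n)
Take the limit as n -> infinity: L = 6.
Since L = 6 > 1, the root test implies divergence.

diverges


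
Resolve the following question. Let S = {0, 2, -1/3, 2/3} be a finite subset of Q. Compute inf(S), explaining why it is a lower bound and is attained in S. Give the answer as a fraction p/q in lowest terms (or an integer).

S is finite, so inf(S) = min(S).
Sorted increasing:
-1/3, 0, 2/3, 2
The extremum is -1/3.
For every x in S, x >= -1/3. And -1/3 is in S, so it is attained.
Therefore inf(S) = -1/3.

-1/3


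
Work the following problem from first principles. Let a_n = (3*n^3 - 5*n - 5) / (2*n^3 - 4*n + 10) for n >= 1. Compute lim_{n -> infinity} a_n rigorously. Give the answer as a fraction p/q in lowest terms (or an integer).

Divide numerator and denominator by n^3, the highest power:
numerator / n^3 = 3 - 5/n^2 - 5/n^3
denominator / n^3 = 2 - 4/n^2 + 10/n^3
As n -> infinity, all terms of the form c/n^k (k >= 1) tend to 0.
So numerator / n^3 -> 3 and denominator / n^3 -> 2.
Therefore lim a_n = 3/2.

3/2


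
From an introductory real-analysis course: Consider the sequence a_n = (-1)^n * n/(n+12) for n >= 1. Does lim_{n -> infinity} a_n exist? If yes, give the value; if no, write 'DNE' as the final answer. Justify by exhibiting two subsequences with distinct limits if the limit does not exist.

Examine the behaviour of a_n along subsequences.
a_{2k} = 2k/(2k+12) -> 1. a_{2k+1} = -(2k+1)/(2k+13) -> -1.
Since these two subsequential limits are 1 and -1, distinct, the full sequence cannot converge (a convergent sequence has all subsequences tending to the same limit). So lim a_n does not exist.

DNE


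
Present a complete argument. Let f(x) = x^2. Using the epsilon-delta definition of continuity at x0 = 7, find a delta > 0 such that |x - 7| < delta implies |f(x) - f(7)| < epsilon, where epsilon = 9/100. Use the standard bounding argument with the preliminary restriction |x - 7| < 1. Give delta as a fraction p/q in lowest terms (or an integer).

Factor: |x^2 - (7)^2| = |x - 7| * |x + 7|.
Impose |x - 7| < 1 first. Then |x + 7| = |(x - 7) + 2*(7)| <= |x - 7| + 2*|7| < 1 + 14 = 15.
So |x^2 - (7)^2| < delta * 15.
We need delta * 15 <= 9/100, i.e. delta <= 9/100/15 = 3/500.
Since 3/500 < 1, this is tighter than 1; take delta = 3/500.
So delta = 3/500 works.

3/500


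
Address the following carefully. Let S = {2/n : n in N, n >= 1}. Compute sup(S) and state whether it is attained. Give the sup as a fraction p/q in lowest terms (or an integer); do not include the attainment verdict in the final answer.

Analysis:
- Values: 2, 1, 2/3, 1/2, ... strictly decreasing.
- The maximum is 2 (n=1); sup = 2 (attained).
- The set is bounded below by 0; 2/n -> 0 so 0 is the greatest lower bound.
- 0 is not in the set, so inf = 0 is not attained.
Conclusion: sup(S) = 2, attained in S.

2


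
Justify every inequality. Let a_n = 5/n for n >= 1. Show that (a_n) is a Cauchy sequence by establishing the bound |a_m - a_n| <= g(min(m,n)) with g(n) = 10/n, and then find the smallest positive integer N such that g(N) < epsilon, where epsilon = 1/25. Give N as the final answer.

For any m, n >= 1, by the triangle inequality:
|a_m - a_n| = |5/m - 5/n| <= 5*1/m + 5*1/n <= 10/min(m,n).
So g(n) = 10/n bounds the Cauchy difference. Since g(n) -> 0, (a_n) is Cauchy.
Now solve g(N) < 1/25: 10/N < 1/25 <=> N > 10 / (1/25) = 250.
The smallest integer strictly greater than 250 is N = 251.
Check: g(251) = 10/251 = 10/251 < 1/25; g(250) = 1/25 >= 1/25. So N = 251.

251


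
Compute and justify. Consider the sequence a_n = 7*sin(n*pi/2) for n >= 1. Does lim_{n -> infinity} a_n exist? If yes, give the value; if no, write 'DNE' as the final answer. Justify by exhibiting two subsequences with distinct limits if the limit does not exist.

Examine the behaviour of a_n along subsequences.
a_{4k+1} = 7*sin(pi/2 + 2k*pi) = 7 -> 7. a_{4k+3} = 7*sin(3pi/2 + 2k*pi) = -7 -> -7.
Since these two subsequential limits are 7 and -7, distinct, the full sequence cannot converge (a convergent sequence has all subsequences tending to the same limit). So lim a_n does not exist.

DNE


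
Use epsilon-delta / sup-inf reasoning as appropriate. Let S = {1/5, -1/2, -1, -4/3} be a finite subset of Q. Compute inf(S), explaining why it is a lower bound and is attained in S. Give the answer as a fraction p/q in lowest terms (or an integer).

S is finite, so inf(S) = min(S).
Sorted increasing:
-4/3, -1, -1/2, 1/5
The extremum is -4/3.
For every x in S, x >= -4/3. And -4/3 is in S, so it is attained.
Therefore inf(S) = -4/3.

-4/3


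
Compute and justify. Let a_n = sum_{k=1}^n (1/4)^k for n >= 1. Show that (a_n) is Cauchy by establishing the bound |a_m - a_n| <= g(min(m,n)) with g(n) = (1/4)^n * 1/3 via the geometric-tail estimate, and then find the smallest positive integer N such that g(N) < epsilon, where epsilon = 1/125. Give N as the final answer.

For m > n >= 1: |a_m - a_n| = sum_{k=n+1}^m (1/4)^k < sum_{k=n+1}^infinity (1/4)^k = (1/4)^(n+1) / (1 - 1/4) = (1/4)^n * (1/4) * (4/3) = (1/4)^n * 1/3.
So g(n) = (1/4)^n / 3. Since g(n) -> 0, (a_n) is Cauchy.
Now solve g(N) < 1/125: (1/4)^N / 3 < 1/125 <=> 4^N > 1 / (3 * 1/125) = 125/3.
Check powers of 4: 4^2 = 16 <= 125/3, 4^3 = 64 > 125/3.
So the smallest such N is 3. Check: g(3) = 1/(3 * 64) = 1/192 < 1/125.

3


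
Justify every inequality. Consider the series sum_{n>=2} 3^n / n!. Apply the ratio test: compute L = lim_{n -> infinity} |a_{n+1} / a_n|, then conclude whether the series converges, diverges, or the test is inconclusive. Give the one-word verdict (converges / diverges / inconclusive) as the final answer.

Let a_n denote the general term. Form the ratio a_{n+1}/a_n and simplify:
a_{n+1}/a_n = 3/(n + 1)
Take the limit as n -> infinity: L = 0.
Since L = 0 < 1, the ratio test implies the series converges.

converges


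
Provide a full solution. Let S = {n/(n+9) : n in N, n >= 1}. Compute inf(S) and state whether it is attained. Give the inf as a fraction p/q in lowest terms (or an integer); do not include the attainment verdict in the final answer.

Analysis:
- Values: 1/10, 2/11, 1/4, 4/13, ... strictly increasing.
- Minimum is 1/10 (n=1); inf = 1/10 (attained).
- n/(n+9) = 1 - 9/(n+9) -> 1 from below as n -> infinity, and never equals 1.
- So sup = 1 (not attained).
Conclusion: inf(S) = 1/10, attained in S.

1/10
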